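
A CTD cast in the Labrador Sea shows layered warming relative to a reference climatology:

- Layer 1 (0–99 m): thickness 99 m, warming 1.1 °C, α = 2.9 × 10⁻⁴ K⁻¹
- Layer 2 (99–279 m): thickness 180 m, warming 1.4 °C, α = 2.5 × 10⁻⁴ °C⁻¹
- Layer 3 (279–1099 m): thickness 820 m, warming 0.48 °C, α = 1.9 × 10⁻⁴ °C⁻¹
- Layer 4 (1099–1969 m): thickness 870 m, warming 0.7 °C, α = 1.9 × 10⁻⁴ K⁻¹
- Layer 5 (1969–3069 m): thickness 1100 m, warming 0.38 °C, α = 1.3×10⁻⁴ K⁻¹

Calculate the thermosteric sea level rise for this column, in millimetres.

339 mm of thermosteric rise

1.1 × 99 × 2.9×10⁻⁴ = 0.031581 m
180 × 1.4 × 2.5×10⁻⁴ = 0.06300 m
279–1099 m: 820 × 1.9×10⁻⁴ × 0.48 = 0.074784 m
1099–1969 m: 0.7 × 870 × 1.9×10⁻⁴ = 0.11571 m
1969–3069 m: 0.38 × 1100 × 1.3×10⁻⁴ = 0.05434 m
Δh = 0.031581 + 0.06300 + 0.074784 + 0.11571 + 0.05434 = 0.339415 m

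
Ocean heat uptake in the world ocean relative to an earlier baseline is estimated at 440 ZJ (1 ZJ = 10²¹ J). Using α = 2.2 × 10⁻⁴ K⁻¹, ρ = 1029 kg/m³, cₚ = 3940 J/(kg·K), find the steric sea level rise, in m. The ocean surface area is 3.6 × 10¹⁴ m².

Per unit area: Q = 440×10²¹ / (3.6×10¹⁴) ≈ 1.222×10⁹ J/m²
Δh = αQ/(ρcₚ) = 2.2×10⁻⁴ × 1.222×10⁹ / (1029 × 3940) ≈ 0.06631 m

about 0.0663 m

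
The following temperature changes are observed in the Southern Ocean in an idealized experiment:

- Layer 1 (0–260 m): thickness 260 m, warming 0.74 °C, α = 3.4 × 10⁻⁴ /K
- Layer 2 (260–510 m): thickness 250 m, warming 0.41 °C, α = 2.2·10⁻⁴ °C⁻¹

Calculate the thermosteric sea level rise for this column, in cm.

about 8.80 cm

Layer 1: 0.74 × 260 × 3.4×10⁻⁴ = 0.065416 m
0.41 × 250 × 2.2×10⁻⁴ = 0.02255 m
Δh = 0.065416 + 0.02255 = 0.087966 m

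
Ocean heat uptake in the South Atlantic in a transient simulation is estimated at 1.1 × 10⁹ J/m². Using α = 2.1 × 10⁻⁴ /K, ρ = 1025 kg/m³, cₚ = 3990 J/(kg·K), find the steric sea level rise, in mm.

Δh = αQ/(ρcₚ) = 2.1×10⁻⁴ × 1.1×10⁹ / (1025 × 3990) ≈ 0.056483 m

56 mm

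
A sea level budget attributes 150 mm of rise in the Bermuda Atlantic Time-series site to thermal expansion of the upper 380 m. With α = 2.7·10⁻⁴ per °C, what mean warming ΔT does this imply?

about 1.46 °C

ΔT = Δh/(αH) = 0.15 / (2.7×10⁻⁴ × 380) ≈ 1.462 °C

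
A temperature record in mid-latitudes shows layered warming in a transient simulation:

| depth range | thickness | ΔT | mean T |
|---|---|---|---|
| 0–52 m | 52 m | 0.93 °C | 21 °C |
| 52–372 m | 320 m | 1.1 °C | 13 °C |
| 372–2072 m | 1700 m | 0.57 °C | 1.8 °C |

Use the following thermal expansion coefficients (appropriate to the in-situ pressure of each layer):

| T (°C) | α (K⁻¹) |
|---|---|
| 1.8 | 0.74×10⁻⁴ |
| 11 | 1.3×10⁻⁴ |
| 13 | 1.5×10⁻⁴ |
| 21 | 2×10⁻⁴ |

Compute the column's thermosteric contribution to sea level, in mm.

Layer 1 at 21 °C → α = 2×10⁻⁴ K⁻¹
Layer 2 at 13 °C → α = 1.5×10⁻⁴ K⁻¹
Layer 3 at 1.8 °C → α = 0.74×10⁻⁴ K⁻¹
Layer 1: 0.93 × 2×10⁻⁴ × 52 = 0.009672 m
52–372 m: 1.5×10⁻⁴ × 1.1 × 320 = 0.05280 m
1700 × 0.74×10⁻⁴ × 0.57 = 0.071706 m
Δh = 0.009672 + 0.05280 + 0.071706 = 0.134178 m ≈ 130 mm

about 130 mm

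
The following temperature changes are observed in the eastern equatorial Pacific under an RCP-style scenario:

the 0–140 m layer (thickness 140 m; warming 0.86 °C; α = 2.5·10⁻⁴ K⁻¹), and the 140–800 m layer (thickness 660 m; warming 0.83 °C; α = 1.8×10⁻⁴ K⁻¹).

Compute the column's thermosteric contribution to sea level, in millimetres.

about 130 mm

Layer 1: 140 × 0.86 × 2.5×10⁻⁴ = 0.03010 m
Layer 2: 0.83 × 660 × 1.8×10⁻⁴ = 0.098604 m
Δh = 0.03010 + 0.098604 = 0.128704 m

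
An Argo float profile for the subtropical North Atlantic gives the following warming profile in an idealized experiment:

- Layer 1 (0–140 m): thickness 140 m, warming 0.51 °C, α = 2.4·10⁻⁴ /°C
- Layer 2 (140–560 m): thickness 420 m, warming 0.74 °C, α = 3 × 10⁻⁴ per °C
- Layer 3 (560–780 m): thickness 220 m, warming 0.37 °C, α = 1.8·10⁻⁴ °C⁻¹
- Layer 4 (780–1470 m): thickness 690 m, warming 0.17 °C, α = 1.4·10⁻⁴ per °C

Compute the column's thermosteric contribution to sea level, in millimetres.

Δh = 140 mm

0.51 × 140 × 2.4×10⁻⁴ = 0.017136 m
Layer 2: 420 × 3×10⁻⁴ × 0.74 = 0.09324 m
560–780 m: 220 × 1.8×10⁻⁴ × 0.37 = 0.014652 m
780–1470 m: 0.17 × 1.4×10⁻⁴ × 690 = 0.016422 m
Δh = 0.017136 + 0.09324 + 0.014652 + 0.016422 = 0.14145 m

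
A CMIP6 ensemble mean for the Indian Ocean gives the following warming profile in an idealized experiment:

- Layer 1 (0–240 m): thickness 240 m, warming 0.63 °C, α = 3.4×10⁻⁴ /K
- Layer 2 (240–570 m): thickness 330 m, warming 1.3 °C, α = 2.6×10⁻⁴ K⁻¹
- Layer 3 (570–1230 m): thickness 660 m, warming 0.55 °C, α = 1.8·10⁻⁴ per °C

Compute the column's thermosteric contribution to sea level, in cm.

3.4×10⁻⁴ × 240 × 0.63 = 0.051408 m
Layer 2: 2.6×10⁻⁴ × 1.3 × 330 = 0.11154 m
570–1230 m: 0.55 × 660 × 1.8×10⁻⁴ = 0.06534 m
Δh = 0.051408 + 0.11154 + 0.06534 = 0.228288 m ≈ 23 cm

Δh ≈ 23 cm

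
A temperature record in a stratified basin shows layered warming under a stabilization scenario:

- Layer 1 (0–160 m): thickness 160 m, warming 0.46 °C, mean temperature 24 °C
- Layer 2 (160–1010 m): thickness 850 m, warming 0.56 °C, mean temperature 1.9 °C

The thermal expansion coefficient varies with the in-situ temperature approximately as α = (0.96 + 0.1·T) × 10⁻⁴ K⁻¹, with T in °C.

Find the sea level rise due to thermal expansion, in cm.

about 7.9 cm

Layer 1: α = (0.96 + 0.1×24)×10⁻⁴ = 3.36×10⁻⁴ K⁻¹
Layer 2: α = (0.96 + 0.1×1.9)×10⁻⁴ = 1.15×10⁻⁴ K⁻¹
160 × 0.46 × 3.36×10⁻⁴ = 0.0247296 m
160–1010 m: 1.15×10⁻⁴ × 850 × 0.56 = 0.05474 m
Δh = 0.0247296 + 0.05474 = 0.0794696 m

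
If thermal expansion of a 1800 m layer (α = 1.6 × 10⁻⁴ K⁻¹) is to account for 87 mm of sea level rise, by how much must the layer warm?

0.30 K

ΔT = Δh/(αH) = 0.087 / (1.6×10⁻⁴ × 1800) ≈ 0.3021 K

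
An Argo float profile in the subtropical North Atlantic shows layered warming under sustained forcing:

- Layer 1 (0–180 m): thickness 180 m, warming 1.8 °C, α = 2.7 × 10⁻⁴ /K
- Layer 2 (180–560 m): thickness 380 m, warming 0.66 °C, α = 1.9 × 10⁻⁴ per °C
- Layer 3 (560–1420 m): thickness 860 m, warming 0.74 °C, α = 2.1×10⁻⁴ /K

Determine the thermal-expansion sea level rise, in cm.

Δh = 27 cm

0–180 m: 1.8 × 2.7×10⁻⁴ × 180 = 0.08748 m
0.66 × 1.9×10⁻⁴ × 380 = 0.047652 m
2.1×10⁻⁴ × 860 × 0.74 = 0.133644 m
Δh = 0.08748 + 0.047652 + 0.133644 = 0.268776 m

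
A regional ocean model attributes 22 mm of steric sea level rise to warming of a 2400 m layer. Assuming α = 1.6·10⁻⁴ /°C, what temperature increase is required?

ΔT = Δh/(αH) = 0.022 / (1.6×10⁻⁴ × 2400) ≈ 0.05729 K

ΔT ≈ 0.0573 K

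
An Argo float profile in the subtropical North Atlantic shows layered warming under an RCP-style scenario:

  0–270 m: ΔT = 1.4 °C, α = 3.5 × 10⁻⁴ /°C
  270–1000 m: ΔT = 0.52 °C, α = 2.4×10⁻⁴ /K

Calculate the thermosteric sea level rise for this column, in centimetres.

0–270 m: 1.4 × 3.5×10⁻⁴ × 270 = 0.13230 m
730 × 2.4×10⁻⁴ × 0.52 = 0.091104 m
Δh = 0.13230 + 0.091104 = 0.223404 m ≈ 22.3 cm

22.3 cm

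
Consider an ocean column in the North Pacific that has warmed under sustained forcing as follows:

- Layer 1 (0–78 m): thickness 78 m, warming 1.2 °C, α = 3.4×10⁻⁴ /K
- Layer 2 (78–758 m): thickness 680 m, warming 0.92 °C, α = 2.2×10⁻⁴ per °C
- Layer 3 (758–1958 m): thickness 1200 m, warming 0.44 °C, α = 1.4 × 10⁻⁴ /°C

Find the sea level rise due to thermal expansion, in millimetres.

0–78 m: 1.2 × 78 × 3.4×10⁻⁴ = 0.031824 m
Layer 2: 680 × 0.92 × 2.2×10⁻⁴ = 0.137632 m
1.4×10⁻⁴ × 1200 × 0.44 = 0.07392 m
Δh = 0.031824 + 0.137632 + 0.07392 = 0.243376 m ≈ 240 mm

240 mm of thermosteric rise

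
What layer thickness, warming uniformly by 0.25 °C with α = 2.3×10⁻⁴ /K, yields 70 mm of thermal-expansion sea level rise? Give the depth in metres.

H = Δh/(αΔT) = 0.07 / (2.3×10⁻⁴ × 0.25) ≈ 1217 m

about 1200 m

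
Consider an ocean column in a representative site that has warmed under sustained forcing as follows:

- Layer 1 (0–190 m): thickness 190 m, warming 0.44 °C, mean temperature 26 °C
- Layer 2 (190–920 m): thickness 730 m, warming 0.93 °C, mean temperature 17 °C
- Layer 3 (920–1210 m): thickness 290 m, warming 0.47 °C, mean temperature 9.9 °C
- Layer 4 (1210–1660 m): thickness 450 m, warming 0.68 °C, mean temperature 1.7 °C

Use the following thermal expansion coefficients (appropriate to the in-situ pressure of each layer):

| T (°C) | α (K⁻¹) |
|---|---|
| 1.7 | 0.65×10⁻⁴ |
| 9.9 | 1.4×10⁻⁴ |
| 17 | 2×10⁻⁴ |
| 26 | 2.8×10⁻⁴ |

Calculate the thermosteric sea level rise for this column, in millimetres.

198 mm of thermosteric rise

Layer 1 at 26 °C → α = 2.8×10⁻⁴ K⁻¹
Layer 2 at 17 °C → α = 2×10⁻⁴ K⁻¹
Layer 3 at 9.9 °C → α = 1.4×10⁻⁴ K⁻¹
Layer 4 at 1.7 °C → α = 0.65×10⁻⁴ K⁻¹
0–190 m: 2.8×10⁻⁴ × 0.44 × 190 = 0.023408 m
0.93 × 730 × 2×10⁻⁴ = 0.13578 m
920–1210 m: 0.47 × 1.4×10⁻⁴ × 290 = 0.019082 m
Layer 4: 450 × 0.68 × 0.65×10⁻⁴ = 0.01989 m
Δh = 0.023408 + 0.13578 + 0.019082 + 0.01989 = 0.19816 m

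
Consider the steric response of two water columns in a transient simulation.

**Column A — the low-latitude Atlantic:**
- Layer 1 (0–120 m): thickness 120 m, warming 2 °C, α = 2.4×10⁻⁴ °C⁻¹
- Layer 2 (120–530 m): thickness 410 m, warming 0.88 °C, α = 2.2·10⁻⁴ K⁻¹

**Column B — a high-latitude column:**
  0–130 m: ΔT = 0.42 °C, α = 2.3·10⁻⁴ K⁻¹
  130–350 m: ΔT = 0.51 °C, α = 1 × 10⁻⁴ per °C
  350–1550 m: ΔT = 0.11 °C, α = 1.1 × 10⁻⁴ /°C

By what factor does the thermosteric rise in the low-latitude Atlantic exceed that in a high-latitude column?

A 0–120 m: 120 × 2.4×10⁻⁴ × 2 = 0.05760 m
A 0.88 × 2.2×10⁻⁴ × 410 = 0.079376 m
A total: 0.136976 m
B 2.3×10⁻⁴ × 0.42 × 130 = 0.012558 m
B 130–350 m: 1×10⁻⁴ × 0.51 × 220 = 0.01122 m
B 350–1550 m: 1.1×10⁻⁴ × 0.11 × 1200 = 0.01452 m
B total: 0.038298 m
Ratio: 0.136976 / 0.038298 ≈ 3.577

≈ 3.58×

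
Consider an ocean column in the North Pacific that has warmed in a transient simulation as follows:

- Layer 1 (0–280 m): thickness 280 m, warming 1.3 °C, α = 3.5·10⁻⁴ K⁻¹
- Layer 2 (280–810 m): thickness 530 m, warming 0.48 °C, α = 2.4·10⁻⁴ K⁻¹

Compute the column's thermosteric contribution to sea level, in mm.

Δh = 190 mm

Layer 1: 280 × 3.5×10⁻⁴ × 1.3 = 0.12740 m
2.4×10⁻⁴ × 0.48 × 530 = 0.061056 m
Δh = 0.12740 + 0.061056 = 0.188456 m ≈ 190 mm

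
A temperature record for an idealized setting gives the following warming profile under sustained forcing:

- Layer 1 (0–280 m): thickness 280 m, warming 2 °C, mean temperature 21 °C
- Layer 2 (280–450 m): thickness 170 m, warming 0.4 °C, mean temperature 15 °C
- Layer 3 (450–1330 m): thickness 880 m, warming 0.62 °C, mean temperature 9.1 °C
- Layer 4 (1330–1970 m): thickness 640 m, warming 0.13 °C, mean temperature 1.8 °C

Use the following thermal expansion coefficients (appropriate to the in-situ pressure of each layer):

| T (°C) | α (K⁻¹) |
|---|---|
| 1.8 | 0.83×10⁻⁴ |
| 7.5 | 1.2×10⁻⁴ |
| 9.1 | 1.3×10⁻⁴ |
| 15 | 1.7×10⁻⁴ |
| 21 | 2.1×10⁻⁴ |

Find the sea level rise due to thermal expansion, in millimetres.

Layer 1 at 21 °C → α = 2.1×10⁻⁴ K⁻¹
Layer 2 at 15 °C → α = 1.7×10⁻⁴ K⁻¹
Layer 3 at 9.1 °C → α = 1.3×10⁻⁴ K⁻¹
Layer 4 at 1.8 °C → α = 0.83×10⁻⁴ K⁻¹
280 × 2 × 2.1×10⁻⁴ = 0.11760 m
Layer 2: 1.7×10⁻⁴ × 170 × 0.4 = 0.01156 m
Layer 3: 0.62 × 1.3×10⁻⁴ × 880 = 0.070928 m
1330–1970 m: 640 × 0.13 × 0.83×10⁻⁴ = 0.0069056 m
Δh = 0.11760 + 0.01156 + 0.070928 + 0.0069056 = 0.2069936 m ≈ 207 mm

about 207 mm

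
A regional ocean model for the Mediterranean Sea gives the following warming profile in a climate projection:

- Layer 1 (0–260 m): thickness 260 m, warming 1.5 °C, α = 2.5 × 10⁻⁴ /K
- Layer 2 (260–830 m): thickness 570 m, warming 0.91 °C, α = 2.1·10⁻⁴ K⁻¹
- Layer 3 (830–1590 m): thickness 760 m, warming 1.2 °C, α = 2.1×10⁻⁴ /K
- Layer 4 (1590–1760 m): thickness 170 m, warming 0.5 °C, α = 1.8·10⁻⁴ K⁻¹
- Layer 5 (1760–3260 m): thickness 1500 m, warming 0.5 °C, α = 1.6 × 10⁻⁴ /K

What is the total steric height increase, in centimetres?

53.3 cm

Layer 1: 260 × 2.5×10⁻⁴ × 1.5 = 0.09750 m
Layer 2: 570 × 2.1×10⁻⁴ × 0.91 = 0.108927 m
Layer 3: 2.1×10⁻⁴ × 1.2 × 760 = 0.19152 m
1590–1760 m: 170 × 0.5 × 1.8×10⁻⁴ = 0.01530 m
Layer 5: 1.6×10⁻⁴ × 0.5 × 1500 = 0.12000 m
Δh = 0.09750 + 0.108927 + 0.19152 + 0.01530 + 0.12000 = 0.533247 m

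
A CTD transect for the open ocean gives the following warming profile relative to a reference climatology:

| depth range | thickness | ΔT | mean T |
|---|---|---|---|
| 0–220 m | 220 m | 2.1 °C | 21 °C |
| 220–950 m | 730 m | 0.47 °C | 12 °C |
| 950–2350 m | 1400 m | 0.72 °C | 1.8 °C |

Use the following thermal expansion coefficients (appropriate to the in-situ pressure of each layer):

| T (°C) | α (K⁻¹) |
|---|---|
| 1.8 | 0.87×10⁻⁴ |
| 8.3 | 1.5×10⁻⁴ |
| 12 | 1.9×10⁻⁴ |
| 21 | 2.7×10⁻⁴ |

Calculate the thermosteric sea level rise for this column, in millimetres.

278 mm

Layer 1 at 21 °C → α = 2.7×10⁻⁴ K⁻¹
Layer 2 at 12 °C → α = 1.9×10⁻⁴ K⁻¹
Layer 3 at 1.8 °C → α = 0.87×10⁻⁴ K⁻¹
Layer 1: 2.1 × 2.7×10⁻⁴ × 220 = 0.12474 m
Layer 2: 0.47 × 730 × 1.9×10⁻⁴ = 0.065189 m
950–2350 m: 0.72 × 0.87×10⁻⁴ × 1400 = 0.087696 m
Δh = 0.12474 + 0.065189 + 0.087696 = 0.277625 m ≈ 278 mm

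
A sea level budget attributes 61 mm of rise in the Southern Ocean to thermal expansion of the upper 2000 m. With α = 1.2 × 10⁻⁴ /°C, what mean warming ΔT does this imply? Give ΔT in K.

0.254 K

ΔT = Δh/(αH) = 0.061 / (1.2×10⁻⁴ × 2000) ≈ 0.2542 K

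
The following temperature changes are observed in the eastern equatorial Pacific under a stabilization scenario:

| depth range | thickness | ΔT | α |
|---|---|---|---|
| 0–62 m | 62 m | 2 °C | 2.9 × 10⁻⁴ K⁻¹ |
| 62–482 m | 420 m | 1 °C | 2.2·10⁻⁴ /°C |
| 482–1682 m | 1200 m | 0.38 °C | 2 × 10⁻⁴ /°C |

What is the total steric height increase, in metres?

2.9×10⁻⁴ × 62 × 2 = 0.03596 m
Layer 2: 2.2×10⁻⁴ × 420 × 1 = 0.09240 m
Layer 3: 2×10⁻⁴ × 1200 × 0.38 = 0.09120 m
Δh = 0.03596 + 0.09240 + 0.09120 = 0.21956 m ≈ 0.220 m

0.220 m of thermosteric rise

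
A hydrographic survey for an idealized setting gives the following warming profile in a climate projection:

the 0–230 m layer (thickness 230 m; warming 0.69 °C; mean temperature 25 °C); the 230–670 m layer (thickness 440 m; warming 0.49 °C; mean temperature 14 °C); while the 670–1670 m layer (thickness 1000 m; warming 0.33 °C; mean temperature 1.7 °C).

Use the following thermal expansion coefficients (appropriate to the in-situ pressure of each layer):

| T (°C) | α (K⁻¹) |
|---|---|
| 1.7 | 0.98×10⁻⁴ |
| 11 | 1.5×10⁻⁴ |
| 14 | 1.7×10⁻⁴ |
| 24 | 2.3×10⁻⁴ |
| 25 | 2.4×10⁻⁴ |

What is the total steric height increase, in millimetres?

Δh = 107 mm

Layer 1 at 25 °C → α = 2.4×10⁻⁴ K⁻¹
Layer 2 at 14 °C → α = 1.7×10⁻⁴ K⁻¹
Layer 3 at 1.7 °C → α = 0.98×10⁻⁴ K⁻¹
Layer 1: 0.69 × 2.4×10⁻⁴ × 230 = 0.038088 m
0.49 × 1.7×10⁻⁴ × 440 = 0.036652 m
Layer 3: 1000 × 0.98×10⁻⁴ × 0.33 = 0.03234 m
Δh = 0.038088 + 0.036652 + 0.03234 = 0.10708 m ≈ 107 mm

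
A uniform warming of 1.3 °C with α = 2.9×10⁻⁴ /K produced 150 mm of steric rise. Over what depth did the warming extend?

398 m

H = Δh/(αΔT) = 0.15 / (2.9×10⁻⁴ × 1.3) ≈ 397.9 m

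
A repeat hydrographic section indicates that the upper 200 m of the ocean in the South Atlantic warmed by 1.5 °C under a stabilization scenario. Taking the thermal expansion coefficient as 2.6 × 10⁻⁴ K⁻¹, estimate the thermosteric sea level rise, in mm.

Δh ≈ 78.0 mm

Δh = αΔT·H = 2.6×10⁻⁴ × 1.5 × 200 = 0.07800 m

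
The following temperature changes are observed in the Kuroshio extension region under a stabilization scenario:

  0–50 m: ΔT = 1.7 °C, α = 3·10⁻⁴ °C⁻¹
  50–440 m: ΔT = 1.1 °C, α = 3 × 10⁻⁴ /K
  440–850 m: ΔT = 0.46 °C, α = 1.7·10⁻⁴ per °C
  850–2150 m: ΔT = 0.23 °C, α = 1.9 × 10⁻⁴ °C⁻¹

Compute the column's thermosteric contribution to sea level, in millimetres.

0–50 m: 3×10⁻⁴ × 50 × 1.7 = 0.02550 m
Layer 2: 3×10⁻⁴ × 1.1 × 390 = 0.12870 m
440–850 m: 1.7×10⁻⁴ × 0.46 × 410 = 0.032062 m
1.9×10⁻⁴ × 0.23 × 1300 = 0.05681 m
Δh = 0.02550 + 0.12870 + 0.032062 + 0.05681 = 0.243072 m ≈ 243 mm

Δh ≈ 243 mm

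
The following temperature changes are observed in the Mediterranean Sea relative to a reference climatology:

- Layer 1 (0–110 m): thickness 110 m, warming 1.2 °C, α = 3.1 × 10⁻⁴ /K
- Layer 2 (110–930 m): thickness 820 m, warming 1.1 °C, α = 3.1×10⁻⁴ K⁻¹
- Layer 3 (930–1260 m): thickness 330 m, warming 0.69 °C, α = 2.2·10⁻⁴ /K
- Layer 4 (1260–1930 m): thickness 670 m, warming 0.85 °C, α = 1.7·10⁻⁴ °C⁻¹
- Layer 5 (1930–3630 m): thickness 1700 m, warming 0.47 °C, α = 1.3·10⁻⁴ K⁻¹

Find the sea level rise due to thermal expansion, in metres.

about 0.571 m

Layer 1: 1.2 × 3.1×10⁻⁴ × 110 = 0.04092 m
1.1 × 3.1×10⁻⁴ × 820 = 0.27962 m
330 × 0.69 × 2.2×10⁻⁴ = 0.050094 m
1260–1930 m: 0.85 × 670 × 1.7×10⁻⁴ = 0.096815 m
1700 × 0.47 × 1.3×10⁻⁴ = 0.10387 m
Δh = 0.04092 + 0.27962 + 0.050094 + 0.096815 + 0.10387 = 0.571319 m ≈ 0.571 m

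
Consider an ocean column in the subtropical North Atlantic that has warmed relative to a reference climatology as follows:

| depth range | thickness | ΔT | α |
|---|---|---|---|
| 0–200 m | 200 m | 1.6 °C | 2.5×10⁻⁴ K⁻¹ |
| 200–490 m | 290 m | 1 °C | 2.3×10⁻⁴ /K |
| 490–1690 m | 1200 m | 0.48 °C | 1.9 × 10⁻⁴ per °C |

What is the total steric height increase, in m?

Δh ≈ 0.256 m

0–200 m: 2.5×10⁻⁴ × 200 × 1.6 = 0.08000 m
290 × 2.3×10⁻⁴ × 1 = 0.06670 m
490–1690 m: 1.9×10⁻⁴ × 0.48 × 1200 = 0.10944 m
Δh = 0.08000 + 0.06670 + 0.10944 = 0.25614 m ≈ 0.256 m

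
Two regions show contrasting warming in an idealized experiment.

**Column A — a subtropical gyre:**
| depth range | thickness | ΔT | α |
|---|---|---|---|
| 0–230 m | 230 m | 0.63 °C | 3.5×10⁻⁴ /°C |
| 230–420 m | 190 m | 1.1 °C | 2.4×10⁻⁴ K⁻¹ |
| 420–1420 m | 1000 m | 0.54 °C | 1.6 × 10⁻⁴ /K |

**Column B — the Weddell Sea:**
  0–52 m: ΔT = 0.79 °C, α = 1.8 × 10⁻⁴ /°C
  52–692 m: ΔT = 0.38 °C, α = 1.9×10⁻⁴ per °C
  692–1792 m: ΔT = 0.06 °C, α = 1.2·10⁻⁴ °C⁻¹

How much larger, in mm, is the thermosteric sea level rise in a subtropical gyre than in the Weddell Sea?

130 mm larger

A Layer 1: 230 × 3.5×10⁻⁴ × 0.63 = 0.050715 m
A 230–420 m: 2.4×10⁻⁴ × 1.1 × 190 = 0.05016 m
A Layer 3: 1000 × 1.6×10⁻⁴ × 0.54 = 0.08640 m
A total: 0.187275 m
B Layer 1: 1.8×10⁻⁴ × 52 × 0.79 = 0.0073944 m
B Layer 2: 640 × 1.9×10⁻⁴ × 0.38 = 0.046208 m
B Layer 3: 1.2×10⁻⁴ × 0.06 × 1100 = 0.00792 m
B total: 0.0615224 m
Difference: 0.187275 − 0.0615224 = 0.1257526 m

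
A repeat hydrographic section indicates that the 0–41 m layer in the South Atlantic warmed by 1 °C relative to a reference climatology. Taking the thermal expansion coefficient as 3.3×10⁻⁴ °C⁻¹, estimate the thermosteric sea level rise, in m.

0.0135 m

Δh = αΔT·H = 3.3×10⁻⁴ × 1 × 41 = 0.01353 m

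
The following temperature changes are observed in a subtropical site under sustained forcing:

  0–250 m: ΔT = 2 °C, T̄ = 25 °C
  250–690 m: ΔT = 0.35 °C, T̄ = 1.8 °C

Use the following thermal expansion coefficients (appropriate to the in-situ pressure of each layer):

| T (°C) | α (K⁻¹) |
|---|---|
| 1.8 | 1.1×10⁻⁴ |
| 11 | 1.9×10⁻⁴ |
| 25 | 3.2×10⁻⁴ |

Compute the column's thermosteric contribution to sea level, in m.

about 0.177 m

Layer 1 at 25 °C → α = 3.2×10⁻⁴ K⁻¹
Layer 2 at 1.8 °C → α = 1.1×10⁻⁴ K⁻¹
0–250 m: 3.2×10⁻⁴ × 250 × 2 = 0.16000 m
250–690 m: 0.35 × 440 × 1.1×10⁻⁴ = 0.01694 m
Δh = 0.16000 + 0.01694 = 0.17694 m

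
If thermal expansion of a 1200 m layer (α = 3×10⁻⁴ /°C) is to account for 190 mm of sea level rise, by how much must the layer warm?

ΔT = Δh/(αH) = 0.19 / (3×10⁻⁴ × 1200) ≈ 0.5278 K

about 0.53 K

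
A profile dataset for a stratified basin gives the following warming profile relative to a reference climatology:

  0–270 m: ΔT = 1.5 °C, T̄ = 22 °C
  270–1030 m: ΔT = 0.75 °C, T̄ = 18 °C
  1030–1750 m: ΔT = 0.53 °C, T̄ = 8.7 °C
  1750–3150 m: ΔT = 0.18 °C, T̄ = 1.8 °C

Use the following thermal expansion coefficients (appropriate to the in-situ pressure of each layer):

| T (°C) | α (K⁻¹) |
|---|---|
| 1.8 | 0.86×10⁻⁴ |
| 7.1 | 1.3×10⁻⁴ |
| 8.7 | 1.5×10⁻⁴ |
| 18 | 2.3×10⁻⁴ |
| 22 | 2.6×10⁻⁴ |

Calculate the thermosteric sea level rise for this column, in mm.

about 315 mm

Layer 1 at 22 °C → α = 2.6×10⁻⁴ K⁻¹
Layer 2 at 18 °C → α = 2.3×10⁻⁴ K⁻¹
Layer 3 at 8.7 °C → α = 1.5×10⁻⁴ K⁻¹
Layer 4 at 1.8 °C → α = 0.86×10⁻⁴ K⁻¹
0–270 m: 1.5 × 270 × 2.6×10⁻⁴ = 0.10530 m
Layer 2: 0.75 × 760 × 2.3×10⁻⁴ = 0.13110 m
1030–1750 m: 1.5×10⁻⁴ × 720 × 0.53 = 0.05724 m
Layer 4: 1400 × 0.86×10⁻⁴ × 0.18 = 0.021672 m
Δh = 0.10530 + 0.13110 + 0.05724 + 0.021672 = 0.315312 m ≈ 315 mm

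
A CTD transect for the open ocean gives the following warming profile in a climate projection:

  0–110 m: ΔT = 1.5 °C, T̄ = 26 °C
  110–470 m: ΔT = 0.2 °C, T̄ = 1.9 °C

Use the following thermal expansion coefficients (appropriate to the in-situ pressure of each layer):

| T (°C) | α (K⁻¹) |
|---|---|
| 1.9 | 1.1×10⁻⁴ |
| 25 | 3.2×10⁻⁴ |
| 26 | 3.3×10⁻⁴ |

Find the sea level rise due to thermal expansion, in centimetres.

Δh ≈ 6.24 cm

Layer 1 at 26 °C → α = 3.3×10⁻⁴ K⁻¹
Layer 2 at 1.9 °C → α = 1.1×10⁻⁴ K⁻¹
1.5 × 3.3×10⁻⁴ × 110 = 0.05445 m
360 × 1.1×10⁻⁴ × 0.2 = 0.00792 m
Δh = 0.05445 + 0.00792 = 0.06237 m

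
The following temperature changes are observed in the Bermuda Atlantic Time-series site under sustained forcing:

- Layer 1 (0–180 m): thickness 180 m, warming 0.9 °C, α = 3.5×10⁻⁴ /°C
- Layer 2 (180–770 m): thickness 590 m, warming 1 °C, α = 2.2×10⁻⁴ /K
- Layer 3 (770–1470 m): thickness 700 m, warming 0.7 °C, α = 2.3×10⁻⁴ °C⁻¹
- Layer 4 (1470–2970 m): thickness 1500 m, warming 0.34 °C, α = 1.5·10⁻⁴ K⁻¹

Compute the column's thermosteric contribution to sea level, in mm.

Δh ≈ 376 mm

0–180 m: 180 × 3.5×10⁻⁴ × 0.9 = 0.05670 m
Layer 2: 1 × 2.2×10⁻⁴ × 590 = 0.12980 m
770–1470 m: 0.7 × 700 × 2.3×10⁻⁴ = 0.11270 m
1500 × 0.34 × 1.5×10⁻⁴ = 0.07650 m
Δh = 0.05670 + 0.12980 + 0.11270 + 0.07650 = 0.37570 m ≈ 376 mm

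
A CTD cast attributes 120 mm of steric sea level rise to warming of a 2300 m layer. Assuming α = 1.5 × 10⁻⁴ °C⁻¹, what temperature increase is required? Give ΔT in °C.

0.348 °C

ΔT = Δh/(αH) = 0.12 / (1.5×10⁻⁴ × 2300) ≈ 0.3478 °C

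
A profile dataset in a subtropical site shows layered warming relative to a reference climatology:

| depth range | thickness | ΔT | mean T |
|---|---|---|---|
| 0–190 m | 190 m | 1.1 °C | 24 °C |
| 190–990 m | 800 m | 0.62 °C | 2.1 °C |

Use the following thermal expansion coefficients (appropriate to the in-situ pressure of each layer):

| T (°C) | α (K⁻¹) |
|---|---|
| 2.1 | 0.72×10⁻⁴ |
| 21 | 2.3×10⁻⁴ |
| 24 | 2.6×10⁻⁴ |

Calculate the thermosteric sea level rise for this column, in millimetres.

Δh = 90.1 mm

Layer 1 at 24 °C → α = 2.6×10⁻⁴ K⁻¹
Layer 2 at 2.1 °C → α = 0.72×10⁻⁴ K⁻¹
2.6×10⁻⁴ × 190 × 1.1 = 0.05434 m
800 × 0.62 × 0.72×10⁻⁴ = 0.035712 m
Δh = 0.05434 + 0.035712 = 0.090052 m ≈ 90.1 mm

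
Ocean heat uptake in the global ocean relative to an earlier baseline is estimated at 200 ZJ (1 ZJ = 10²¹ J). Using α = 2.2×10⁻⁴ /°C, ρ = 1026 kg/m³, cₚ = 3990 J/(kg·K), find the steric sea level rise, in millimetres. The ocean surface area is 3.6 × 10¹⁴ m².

Per unit area: Q = 200×10²¹ / (3.6×10¹⁴) ≈ 5.556×10⁸ J/m²
Δh = αQ/(ρcₚ) = 2.2×10⁻⁴ × 5.556×10⁸ / (1026 × 3990) ≈ 0.029858 m

29.9 mm of thermosteric rise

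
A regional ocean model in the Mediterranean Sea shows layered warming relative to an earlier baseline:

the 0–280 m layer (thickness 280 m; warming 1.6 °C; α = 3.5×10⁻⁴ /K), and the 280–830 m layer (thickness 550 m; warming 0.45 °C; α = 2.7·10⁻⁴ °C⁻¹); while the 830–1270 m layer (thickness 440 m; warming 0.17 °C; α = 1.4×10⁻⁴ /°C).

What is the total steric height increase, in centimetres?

Δh ≈ 23.4 cm

0–280 m: 280 × 3.5×10⁻⁴ × 1.6 = 0.15680 m
Layer 2: 0.45 × 2.7×10⁻⁴ × 550 = 0.066825 m
Layer 3: 440 × 0.17 × 1.4×10⁻⁴ = 0.010472 m
Δh = 0.15680 + 0.066825 + 0.010472 = 0.234097 m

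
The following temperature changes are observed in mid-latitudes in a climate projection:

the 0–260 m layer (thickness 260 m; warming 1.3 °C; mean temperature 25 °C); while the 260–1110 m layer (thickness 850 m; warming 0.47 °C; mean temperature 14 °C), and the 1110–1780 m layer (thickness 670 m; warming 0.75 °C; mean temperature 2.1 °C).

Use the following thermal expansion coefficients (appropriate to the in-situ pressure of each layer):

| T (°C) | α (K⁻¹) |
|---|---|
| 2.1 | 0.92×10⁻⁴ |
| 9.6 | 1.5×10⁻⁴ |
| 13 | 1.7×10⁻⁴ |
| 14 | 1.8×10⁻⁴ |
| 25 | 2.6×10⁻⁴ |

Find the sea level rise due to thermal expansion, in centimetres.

Layer 1 at 25 °C → α = 2.6×10⁻⁴ K⁻¹
Layer 2 at 14 °C → α = 1.8×10⁻⁴ K⁻¹
Layer 3 at 2.1 °C → α = 0.92×10⁻⁴ K⁻¹
1.3 × 2.6×10⁻⁴ × 260 = 0.08788 m
260–1110 m: 0.47 × 1.8×10⁻⁴ × 850 = 0.07191 m
Layer 3: 0.92×10⁻⁴ × 670 × 0.75 = 0.04623 m
Δh = 0.08788 + 0.07191 + 0.04623 = 0.20602 m ≈ 20.6 cm

Δh = 20.6 cm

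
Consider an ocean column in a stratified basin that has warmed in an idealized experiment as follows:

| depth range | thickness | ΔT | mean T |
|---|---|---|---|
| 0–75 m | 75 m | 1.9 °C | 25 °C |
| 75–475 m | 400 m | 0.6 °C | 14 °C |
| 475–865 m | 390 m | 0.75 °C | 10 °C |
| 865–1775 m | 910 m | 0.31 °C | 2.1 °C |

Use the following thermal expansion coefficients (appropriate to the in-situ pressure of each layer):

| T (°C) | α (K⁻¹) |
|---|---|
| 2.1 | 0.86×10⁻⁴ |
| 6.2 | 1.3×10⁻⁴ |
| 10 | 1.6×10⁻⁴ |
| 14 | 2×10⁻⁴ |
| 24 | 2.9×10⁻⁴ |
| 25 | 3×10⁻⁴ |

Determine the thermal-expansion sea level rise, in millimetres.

Δh ≈ 162 mm

Layer 1 at 25 °C → α = 3×10⁻⁴ K⁻¹
Layer 2 at 14 °C → α = 2×10⁻⁴ K⁻¹
Layer 3 at 10 °C → α = 1.6×10⁻⁴ K⁻¹
Layer 4 at 2.1 °C → α = 0.86×10⁻⁴ K⁻¹
1.9 × 75 × 3×10⁻⁴ = 0.04275 m
75–475 m: 400 × 2×10⁻⁴ × 0.6 = 0.04800 m
390 × 0.75 × 1.6×10⁻⁴ = 0.04680 m
0.31 × 0.86×10⁻⁴ × 910 = 0.0242606 m
Δh = 0.04275 + 0.04800 + 0.04680 + 0.0242606 = 0.1618106 m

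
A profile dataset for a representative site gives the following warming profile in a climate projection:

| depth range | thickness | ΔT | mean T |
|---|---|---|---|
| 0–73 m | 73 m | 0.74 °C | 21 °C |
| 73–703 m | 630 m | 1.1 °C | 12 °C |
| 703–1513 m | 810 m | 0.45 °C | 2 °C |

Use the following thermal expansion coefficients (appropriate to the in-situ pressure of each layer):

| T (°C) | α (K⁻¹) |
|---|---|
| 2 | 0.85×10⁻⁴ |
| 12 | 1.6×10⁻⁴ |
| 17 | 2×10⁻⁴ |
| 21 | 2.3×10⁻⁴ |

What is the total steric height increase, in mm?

about 154 mm

Layer 1 at 21 °C → α = 2.3×10⁻⁴ K⁻¹
Layer 2 at 12 °C → α = 1.6×10⁻⁴ K⁻¹
Layer 3 at 2 °C → α = 0.85×10⁻⁴ K⁻¹
Layer 1: 73 × 0.74 × 2.3×10⁻⁴ = 0.0124246 m
Layer 2: 1.1 × 1.6×10⁻⁴ × 630 = 0.11088 m
Layer 3: 810 × 0.45 × 0.85×10⁻⁴ = 0.0309825 m
Δh = 0.0124246 + 0.11088 + 0.0309825 = 0.1542871 m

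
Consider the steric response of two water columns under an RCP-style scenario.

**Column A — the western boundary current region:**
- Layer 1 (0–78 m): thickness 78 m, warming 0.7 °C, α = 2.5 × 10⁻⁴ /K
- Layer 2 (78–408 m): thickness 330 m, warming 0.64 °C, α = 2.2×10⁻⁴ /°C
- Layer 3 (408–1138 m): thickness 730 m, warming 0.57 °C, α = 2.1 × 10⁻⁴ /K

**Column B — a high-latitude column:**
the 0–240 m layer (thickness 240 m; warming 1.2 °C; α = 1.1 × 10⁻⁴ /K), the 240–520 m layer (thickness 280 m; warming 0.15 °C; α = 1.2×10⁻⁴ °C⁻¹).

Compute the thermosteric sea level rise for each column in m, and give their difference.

A: 0.15 m; B: 0.037 m; difference 0.11 m

A 0.7 × 78 × 2.5×10⁻⁴ = 0.01365 m
A 2.2×10⁻⁴ × 330 × 0.64 = 0.046464 m
A 2.1×10⁻⁴ × 0.57 × 730 = 0.087381 m
A total: 0.147495 m
B Layer 1: 1.1×10⁻⁴ × 1.2 × 240 = 0.03168 m
B Layer 2: 0.15 × 280 × 1.2×10⁻⁴ = 0.00504 m
B total: 0.03672 m
Difference: 0.147495 − 0.03672 = 0.110775 m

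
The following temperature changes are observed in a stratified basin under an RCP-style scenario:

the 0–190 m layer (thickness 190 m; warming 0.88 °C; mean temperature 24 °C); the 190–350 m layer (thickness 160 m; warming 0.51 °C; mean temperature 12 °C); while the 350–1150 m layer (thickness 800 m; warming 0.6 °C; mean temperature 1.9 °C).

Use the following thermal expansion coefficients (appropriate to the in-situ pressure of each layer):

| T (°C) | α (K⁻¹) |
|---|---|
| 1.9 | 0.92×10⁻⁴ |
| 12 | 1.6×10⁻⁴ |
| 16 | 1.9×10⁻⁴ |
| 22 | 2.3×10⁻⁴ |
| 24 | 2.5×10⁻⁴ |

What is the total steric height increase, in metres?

Layer 1 at 24 °C → α = 2.5×10⁻⁴ K⁻¹
Layer 2 at 12 °C → α = 1.6×10⁻⁴ K⁻¹
Layer 3 at 1.9 °C → α = 0.92×10⁻⁴ K⁻¹
Layer 1: 190 × 0.88 × 2.5×10⁻⁴ = 0.04180 m
1.6×10⁻⁴ × 160 × 0.51 = 0.013056 m
Layer 3: 0.6 × 800 × 0.92×10⁻⁴ = 0.04416 m
Δh = 0.04180 + 0.013056 + 0.04416 = 0.099016 m ≈ 0.0990 m

Δh ≈ 0.0990 m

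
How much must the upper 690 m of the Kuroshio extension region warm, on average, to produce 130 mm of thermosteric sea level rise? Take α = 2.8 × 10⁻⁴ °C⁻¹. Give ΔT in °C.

ΔT = Δh/(αH) = 0.13 / (2.8×10⁻⁴ × 690) ≈ 0.6729 °C

0.673 °C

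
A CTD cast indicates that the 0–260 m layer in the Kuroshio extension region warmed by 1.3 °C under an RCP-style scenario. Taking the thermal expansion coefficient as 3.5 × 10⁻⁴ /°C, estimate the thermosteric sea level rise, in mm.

about 118 mm

Δh = αΔT·H = 3.5×10⁻⁴ × 1.3 × 260 = 0.11830 m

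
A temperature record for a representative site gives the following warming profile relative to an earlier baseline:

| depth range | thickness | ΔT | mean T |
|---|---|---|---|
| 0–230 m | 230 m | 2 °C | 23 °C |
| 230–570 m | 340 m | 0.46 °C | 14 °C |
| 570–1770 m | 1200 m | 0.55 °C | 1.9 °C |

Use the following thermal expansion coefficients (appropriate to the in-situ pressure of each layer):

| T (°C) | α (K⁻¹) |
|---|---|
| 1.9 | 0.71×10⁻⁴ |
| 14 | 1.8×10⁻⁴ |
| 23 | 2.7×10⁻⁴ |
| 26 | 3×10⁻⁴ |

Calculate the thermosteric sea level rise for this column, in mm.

Δh = 200 mm

Layer 1 at 23 °C → α = 2.7×10⁻⁴ K⁻¹
Layer 2 at 14 °C → α = 1.8×10⁻⁴ K⁻¹
Layer 3 at 1.9 °C → α = 0.71×10⁻⁴ K⁻¹
2.7×10⁻⁴ × 230 × 2 = 0.12420 m
Layer 2: 0.46 × 1.8×10⁻⁴ × 340 = 0.028152 m
570–1770 m: 1200 × 0.71×10⁻⁴ × 0.55 = 0.04686 m
Δh = 0.12420 + 0.028152 + 0.04686 = 0.199212 m ≈ 200 mm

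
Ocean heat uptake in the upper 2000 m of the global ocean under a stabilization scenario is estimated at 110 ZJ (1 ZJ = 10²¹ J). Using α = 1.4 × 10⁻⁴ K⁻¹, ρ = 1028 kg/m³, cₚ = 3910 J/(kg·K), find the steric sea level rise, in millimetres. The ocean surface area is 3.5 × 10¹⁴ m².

Per unit area: Q = 110×10²¹ / (3.5×10¹⁴) ≈ 3.143×10⁸ J/m²
Δh = αQ/(ρcₚ) = 1.4×10⁻⁴ × 3.143×10⁸ / (1028 × 3910) ≈ 0.010947 m

10.9 mm of thermosteric rise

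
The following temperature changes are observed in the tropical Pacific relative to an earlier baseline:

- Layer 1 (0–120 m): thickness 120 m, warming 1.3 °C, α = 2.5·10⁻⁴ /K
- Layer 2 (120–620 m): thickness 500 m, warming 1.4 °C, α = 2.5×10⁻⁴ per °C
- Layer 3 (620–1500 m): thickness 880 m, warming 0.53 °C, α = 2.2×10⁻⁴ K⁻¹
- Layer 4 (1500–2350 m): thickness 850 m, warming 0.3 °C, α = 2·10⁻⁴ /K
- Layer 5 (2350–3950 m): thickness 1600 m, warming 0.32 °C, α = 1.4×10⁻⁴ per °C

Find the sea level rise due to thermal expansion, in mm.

Layer 1: 1.3 × 2.5×10⁻⁴ × 120 = 0.03900 m
120–620 m: 1.4 × 500 × 2.5×10⁻⁴ = 0.17500 m
880 × 0.53 × 2.2×10⁻⁴ = 0.102608 m
Layer 4: 2×10⁻⁴ × 850 × 0.3 = 0.05100 m
2350–3950 m: 0.32 × 1600 × 1.4×10⁻⁴ = 0.07168 m
Δh = 0.03900 + 0.17500 + 0.102608 + 0.05100 + 0.07168 = 0.439288 m

about 440 mm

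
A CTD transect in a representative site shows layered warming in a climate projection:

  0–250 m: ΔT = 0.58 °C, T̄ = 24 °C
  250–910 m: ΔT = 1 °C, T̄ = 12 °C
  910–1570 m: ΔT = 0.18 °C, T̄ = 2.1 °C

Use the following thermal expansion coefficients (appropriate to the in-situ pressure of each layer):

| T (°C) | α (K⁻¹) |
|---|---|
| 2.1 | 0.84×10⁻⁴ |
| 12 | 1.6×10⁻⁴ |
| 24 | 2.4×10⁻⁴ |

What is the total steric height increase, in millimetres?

Δh = 150 mm

Layer 1 at 24 °C → α = 2.4×10⁻⁴ K⁻¹
Layer 2 at 12 °C → α = 1.6×10⁻⁴ K⁻¹
Layer 3 at 2.1 °C → α = 0.84×10⁻⁴ K⁻¹
0–250 m: 250 × 2.4×10⁻⁴ × 0.58 = 0.03480 m
Layer 2: 1.6×10⁻⁴ × 660 × 1 = 0.10560 m
910–1570 m: 0.18 × 0.84×10⁻⁴ × 660 = 0.0099792 m
Δh = 0.03480 + 0.10560 + 0.0099792 = 0.1503792 m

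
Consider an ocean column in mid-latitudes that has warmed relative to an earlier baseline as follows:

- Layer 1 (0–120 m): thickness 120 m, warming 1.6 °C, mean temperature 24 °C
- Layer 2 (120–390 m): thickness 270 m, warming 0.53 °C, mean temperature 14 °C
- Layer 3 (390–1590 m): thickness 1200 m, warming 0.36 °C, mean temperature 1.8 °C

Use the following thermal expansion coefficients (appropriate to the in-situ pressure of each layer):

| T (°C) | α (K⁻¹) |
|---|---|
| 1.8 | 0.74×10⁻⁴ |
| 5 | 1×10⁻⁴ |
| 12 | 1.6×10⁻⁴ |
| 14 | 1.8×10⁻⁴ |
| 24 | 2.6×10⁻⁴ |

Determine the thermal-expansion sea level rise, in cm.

Layer 1 at 24 °C → α = 2.6×10⁻⁴ K⁻¹
Layer 2 at 14 °C → α = 1.8×10⁻⁴ K⁻¹
Layer 3 at 1.8 °C → α = 0.74×10⁻⁴ K⁻¹
0–120 m: 2.6×10⁻⁴ × 1.6 × 120 = 0.04992 m
120–390 m: 0.53 × 1.8×10⁻⁴ × 270 = 0.025758 m
Layer 3: 0.74×10⁻⁴ × 0.36 × 1200 = 0.031968 m
Δh = 0.04992 + 0.025758 + 0.031968 = 0.107646 m

11 cm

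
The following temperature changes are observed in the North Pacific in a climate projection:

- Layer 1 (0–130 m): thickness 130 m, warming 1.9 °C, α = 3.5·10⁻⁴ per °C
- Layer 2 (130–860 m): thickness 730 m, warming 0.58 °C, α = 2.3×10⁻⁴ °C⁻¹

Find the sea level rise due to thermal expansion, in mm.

Δh = 184 mm

0–130 m: 130 × 1.9 × 3.5×10⁻⁴ = 0.08645 m
730 × 2.3×10⁻⁴ × 0.58 = 0.097382 m
Δh = 0.08645 + 0.097382 = 0.183832 m ≈ 184 mm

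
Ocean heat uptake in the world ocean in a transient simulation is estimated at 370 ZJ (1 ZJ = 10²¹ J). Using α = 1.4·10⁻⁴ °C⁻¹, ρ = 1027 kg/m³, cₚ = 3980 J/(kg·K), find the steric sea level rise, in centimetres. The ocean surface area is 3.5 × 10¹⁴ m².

Per unit area: Q = 370×10²¹ / (3.5×10¹⁴) ≈ 1.057×10⁹ J/m²
Δh = αQ/(ρcₚ) = 1.4×10⁻⁴ × 1.057×10⁹ / (1027 × 3980) ≈ 0.036203 m

about 3.6 cm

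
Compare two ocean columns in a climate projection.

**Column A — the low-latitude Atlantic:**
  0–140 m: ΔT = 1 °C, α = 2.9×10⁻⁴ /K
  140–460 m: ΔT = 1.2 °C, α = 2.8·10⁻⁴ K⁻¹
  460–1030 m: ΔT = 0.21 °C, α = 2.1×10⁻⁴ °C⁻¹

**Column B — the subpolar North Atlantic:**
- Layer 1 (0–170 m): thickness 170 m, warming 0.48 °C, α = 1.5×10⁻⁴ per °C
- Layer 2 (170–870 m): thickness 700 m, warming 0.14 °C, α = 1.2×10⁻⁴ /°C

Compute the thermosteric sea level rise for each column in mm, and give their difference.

Δh_A ≈ 170 mm, Δh_B ≈ 24 mm; difference ≈ 150 mm

A 0–140 m: 140 × 1 × 2.9×10⁻⁴ = 0.04060 m
A Layer 2: 2.8×10⁻⁴ × 320 × 1.2 = 0.10752 m
A 460–1030 m: 2.1×10⁻⁴ × 0.21 × 570 = 0.025137 m
A total: 0.173257 m
B 0–170 m: 1.5×10⁻⁴ × 0.48 × 170 = 0.01224 m
B 1.2×10⁻⁴ × 0.14 × 700 = 0.01176 m
B total: 0.02400 m
Difference: 0.173257 − 0.02400 = 0.149257 m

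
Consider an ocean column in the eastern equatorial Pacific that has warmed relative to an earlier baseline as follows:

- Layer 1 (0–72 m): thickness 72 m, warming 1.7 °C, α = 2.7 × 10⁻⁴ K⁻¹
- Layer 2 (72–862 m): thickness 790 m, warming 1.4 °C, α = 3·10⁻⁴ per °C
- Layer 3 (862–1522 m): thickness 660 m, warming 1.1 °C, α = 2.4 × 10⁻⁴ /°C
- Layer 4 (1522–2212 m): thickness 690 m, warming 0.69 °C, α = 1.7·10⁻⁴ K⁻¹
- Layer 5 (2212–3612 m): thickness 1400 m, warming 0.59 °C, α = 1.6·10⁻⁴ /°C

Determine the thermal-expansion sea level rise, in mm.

Layer 1: 1.7 × 72 × 2.7×10⁻⁴ = 0.033048 m
Layer 2: 3×10⁻⁴ × 790 × 1.4 = 0.33180 m
Layer 3: 660 × 2.4×10⁻⁴ × 1.1 = 0.17424 m
Layer 4: 0.69 × 1.7×10⁻⁴ × 690 = 0.080937 m
2212–3612 m: 1.6×10⁻⁴ × 1400 × 0.59 = 0.13216 m
Δh = 0.033048 + 0.33180 + 0.17424 + 0.080937 + 0.13216 = 0.752185 m

about 752 mm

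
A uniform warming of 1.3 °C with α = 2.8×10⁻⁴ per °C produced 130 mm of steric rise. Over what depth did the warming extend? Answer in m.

357 m

H = Δh/(αΔT) = 0.13 / (2.8×10⁻⁴ × 1.3) ≈ 357.1 m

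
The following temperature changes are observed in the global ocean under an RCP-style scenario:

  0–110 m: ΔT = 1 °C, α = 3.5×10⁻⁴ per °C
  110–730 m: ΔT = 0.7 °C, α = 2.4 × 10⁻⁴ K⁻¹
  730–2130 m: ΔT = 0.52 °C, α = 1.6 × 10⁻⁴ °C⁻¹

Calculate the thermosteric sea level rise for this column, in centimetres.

about 25.9 cm

Layer 1: 1 × 110 × 3.5×10⁻⁴ = 0.03850 m
0.7 × 620 × 2.4×10⁻⁴ = 0.10416 m
0.52 × 1400 × 1.6×10⁻⁴ = 0.11648 m
Δh = 0.03850 + 0.10416 + 0.11648 = 0.25914 m ≈ 25.9 cm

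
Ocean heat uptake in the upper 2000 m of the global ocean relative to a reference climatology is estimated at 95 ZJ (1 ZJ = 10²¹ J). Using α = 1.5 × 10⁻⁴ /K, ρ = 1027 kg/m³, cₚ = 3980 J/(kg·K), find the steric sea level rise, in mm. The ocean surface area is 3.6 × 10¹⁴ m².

9.68 mm of thermosteric rise

Per unit area: Q = 95×10²¹ / (3.6×10¹⁴) ≈ 2.639×10⁸ J/m²
Δh = αQ/(ρcₚ) = 1.5×10⁻⁴ × 2.639×10⁸ / (1027 × 3980) ≈ 0.0096845 m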